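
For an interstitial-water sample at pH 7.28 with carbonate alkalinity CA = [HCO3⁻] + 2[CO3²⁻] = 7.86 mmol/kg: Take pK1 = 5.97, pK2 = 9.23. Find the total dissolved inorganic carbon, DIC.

DIC = 8.15 mmol/kg

CA = [HCO3⁻] + 2[CO3²⁻] = (α₁ + 2α₂)·DIC
At pH 7.28: [H⁺]/K1 = 10^-1.31 = 0.048978, K2/[H⁺] = 10^-1.95 = 0.011220
α₁ = 1/(1 + 0.048978 + 0.011220) = 1/1.0602 = 0.9432; α₂ = α₁·K2/[H⁺] = 0.01058
α₁ + 2α₂ = 0.9644
DIC = CA / (α₁ + 2α₂) = 7.86 / 0.9644 = 8.15 mmol/kg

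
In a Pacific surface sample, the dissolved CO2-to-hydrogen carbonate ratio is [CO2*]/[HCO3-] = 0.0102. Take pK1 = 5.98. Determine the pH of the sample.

pH = 7.97

From K1 = [H⁺][HCO3-]/[CO2*]:  pH = pK1 − log₁₀([CO2*]/[HCO3-])
log₁₀(0.0102) = -1.991
pH = 5.98 − (-1.991) = 7.97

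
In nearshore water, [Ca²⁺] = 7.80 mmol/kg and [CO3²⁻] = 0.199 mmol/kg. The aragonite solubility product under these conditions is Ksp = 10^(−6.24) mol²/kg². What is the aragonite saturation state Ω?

Ksp = 10^(−6.24) = 5.754×10^-7
Ω = [Ca²⁺][CO3²⁻]/Ksp = (7.80×10^-3)(0.199×10^-3) / 5.754×10^-7 = 2.70

Ω = 2.70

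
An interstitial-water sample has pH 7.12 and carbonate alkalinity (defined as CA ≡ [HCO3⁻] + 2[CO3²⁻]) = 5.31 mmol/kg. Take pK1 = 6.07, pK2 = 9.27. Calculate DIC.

CA = [HCO3⁻] + 2[CO3²⁻] = (α₁ + 2α₂)·DIC
At pH 7.12: [H⁺]/K1 = 10^-1.05 = 0.089125, K2/[H⁺] = 10^-2.15 = 0.0070795
α₁ = 1/(1 + 0.089125 + 0.0070795) = 1/1.0962 = 0.9122; α₂ = α₁·K2/[H⁺] = 0.006458
α₁ + 2α₂ = 0.9252
DIC = CA / (α₁ + 2α₂) = 5.31 / 0.9252 = 5.74 mmol/kg

DIC = 5.74 mmol/kg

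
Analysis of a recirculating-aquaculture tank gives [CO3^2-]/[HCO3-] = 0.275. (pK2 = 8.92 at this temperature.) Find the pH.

pH = 8.36

From K2 = [H⁺][CO3^2-]/[HCO3-]:  pH = pK2 + log₁₀([CO3^2-]/[HCO3-])
log₁₀(0.275) = -0.561
pH = 8.92 + (-0.561) = 8.36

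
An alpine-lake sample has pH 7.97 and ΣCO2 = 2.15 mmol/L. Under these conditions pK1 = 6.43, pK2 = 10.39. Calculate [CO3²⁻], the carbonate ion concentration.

[CO3²⁻] = 7.92 μmol/L

α₂ = 1 / (1 + [H⁺]/K2 + [H⁺]²/(K1K2)) = 1 / (1 + 10^+2.42 + 10^+0.88)
   = 1 / (1 + 263.03 + 7.5858) = 1/271.61 = 0.003682
[CO3²⁻] = α₂ × DIC = 0.003682 × 2.15 = 0.00792 mmol/L = 7.92 μmol/L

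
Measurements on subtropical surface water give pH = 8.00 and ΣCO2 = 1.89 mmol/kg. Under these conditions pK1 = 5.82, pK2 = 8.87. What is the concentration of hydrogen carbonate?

[HCO3⁻] = 1.66 mmol/kg

α₁ = 1 / (1 + [H⁺]/K1 + K2/[H⁺]) = 1 / (1 + 10^-2.18 + 10^-0.87)
   = 1 / (1 + 0.0066069 + 0.13490) = 1/1.1415 = 0.8760
[HCO3⁻] = α₁ × DIC = 0.8760 × 1.89 = 1.66 mmol/kg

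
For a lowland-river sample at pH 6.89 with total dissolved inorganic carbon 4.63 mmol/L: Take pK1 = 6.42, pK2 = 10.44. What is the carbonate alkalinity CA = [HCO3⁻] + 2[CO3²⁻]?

CA = [HCO3⁻] + 2[CO3²⁻] = (α₁ + 2α₂)·DIC
At pH 6.89: [H⁺]/K1 = 10^-0.47 = 0.33884, K2/[H⁺] = 10^-3.55 = 0.00028184
α₁ = 1/(1 + 0.33884 + 0.00028184) = 1/1.3391 = 0.7468; α₂ = α₁·K2/[H⁺] = 0.0002105
α₁ + 2α₂ = 0.7472
CA = 0.7472 × 4.63 = 3.46 mmol/L

CA = 3.46 mmol/L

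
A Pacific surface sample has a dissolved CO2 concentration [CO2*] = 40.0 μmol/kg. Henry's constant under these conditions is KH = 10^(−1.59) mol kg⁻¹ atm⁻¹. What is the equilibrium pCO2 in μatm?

KH = 10^(−1.59) = 2.570×10^-2 mol kg⁻¹ atm⁻¹
pCO2 = [CO2*]/KH = 40.0×10^-6 / 2.570×10^-2 = 1.56×10^-3 atm = 1560 μatm

pCO2 = 1560 μatm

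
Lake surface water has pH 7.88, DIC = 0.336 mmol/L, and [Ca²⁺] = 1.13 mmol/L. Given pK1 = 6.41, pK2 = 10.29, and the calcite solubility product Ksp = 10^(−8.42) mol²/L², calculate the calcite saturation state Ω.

α₂ = 1 / (1 + [H⁺]/K2 + [H⁺]²/(K1K2)) = 1 / (1 + 10^+2.41 + 10^+0.94)
   = 1 / (1 + 257.04 + 8.7096) = 1/266.75 = 0.003749
[CO3²⁻] = α₂ × DIC = 0.003749 × 0.336 = 0.001260 mmol/L = 1.260 μmol/L
Ksp = 10^(−8.42) = 3.802×10^-9
Ω = [Ca²⁺][CO3²⁻]/Ksp = (1.13×10^-3)(1.260×10^-6) / 3.802×10^-9 = 0.374

Ω = 0.374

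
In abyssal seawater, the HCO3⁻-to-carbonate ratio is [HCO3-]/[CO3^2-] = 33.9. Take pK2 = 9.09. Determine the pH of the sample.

pH = 7.56

From K2 = [H⁺][CO3^2-]/[HCO3-]:  pH = pK2 − log₁₀([HCO3-]/[CO3^2-])
log₁₀(33.9) = +1.530
pH = 9.09 − (+1.530) = 7.56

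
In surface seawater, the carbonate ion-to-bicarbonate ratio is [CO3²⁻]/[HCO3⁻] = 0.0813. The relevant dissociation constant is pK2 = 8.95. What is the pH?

From K2 = [H⁺][CO3²⁻]/[HCO3⁻]:  pH = pK2 + log₁₀([CO3²⁻]/[HCO3⁻])
log₁₀(0.0813) = -1.090
pH = 8.95 + (-1.090) = 7.86

pH = 7.86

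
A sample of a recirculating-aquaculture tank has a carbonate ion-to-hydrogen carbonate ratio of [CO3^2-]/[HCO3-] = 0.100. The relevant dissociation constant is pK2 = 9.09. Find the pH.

pH = 8.09

From K2 = [H⁺][CO3^2-]/[HCO3-]:  pH = pK2 + log₁₀([CO3^2-]/[HCO3-])
log₁₀(0.100) = -1.000
pH = 9.09 + (-1.000) = 8.09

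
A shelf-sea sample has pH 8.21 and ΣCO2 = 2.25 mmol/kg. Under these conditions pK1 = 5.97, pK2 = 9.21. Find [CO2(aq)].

α₀ = 1 / (1 + K1/[H⁺] + K1K2/[H⁺]²) = 1 / (1 + 10^+2.24 + 10^+1.24)
   = 1 / (1 + 173.78 + 17.378) = 1/192.16 = 0.005204
[CO2*] = α₀ × DIC = 0.005204 × 2.25 = 0.0117 mmol/kg = 11.7 μmol/kg

[CO2*] = 11.7 μmol/kg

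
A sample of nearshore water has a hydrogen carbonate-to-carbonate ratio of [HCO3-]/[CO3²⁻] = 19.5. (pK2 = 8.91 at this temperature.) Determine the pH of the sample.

From K2 = [H⁺][CO3²⁻]/[HCO3-]:  pH = pK2 − log₁₀([HCO3-]/[CO3²⁻])
log₁₀(19.5) = +1.290
pH = 8.91 − (+1.290) = 7.62

pH = 7.62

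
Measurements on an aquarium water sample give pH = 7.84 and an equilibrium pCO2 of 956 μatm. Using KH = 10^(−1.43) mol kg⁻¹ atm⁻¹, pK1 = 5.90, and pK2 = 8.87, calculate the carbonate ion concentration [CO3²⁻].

[CO2*] = KH · pCO2 = 10^(−1.43) × 956×10^-6 = 3.552×10^-5 mol/kg
α₀ = 1/(1 + K1/[H⁺] + K1K2/[H⁺]²) = 1/(1 + 10^+1.94 + 10^+0.91) = 0.01039
DIC = [CO2*]/α₀ = 3.552×10^-5 / 0.01039 = 3.418 mmol/kg
[CO3²⁻] = α₂·DIC; α₂ = 0.08447, so [CO3²⁻] = 0.08447 × 3.418 = 0.289 mmol/kg

[CO3²⁻] = 0.289 mmol/kg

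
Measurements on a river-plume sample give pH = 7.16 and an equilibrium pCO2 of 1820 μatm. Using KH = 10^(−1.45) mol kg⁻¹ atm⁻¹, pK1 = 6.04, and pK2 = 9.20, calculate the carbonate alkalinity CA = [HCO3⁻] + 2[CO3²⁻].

[CO2*] = KH · pCO2 = 10^(−1.45) × 1820×10^-6 = 6.458×10^-5 mol/kg
α₀ = 1/(1 + K1/[H⁺] + K1K2/[H⁺]²) = 1/(1 + 10^+1.12 + 10^-0.92) = 0.06992
DIC = [CO2*]/α₀ = 6.458×10^-5 / 0.06992 = 0.9236 mmol/kg
CA = (α₁ + 2α₂)·DIC = (0.9217 + 2×0.008406) × 0.9236 = 0.867 mmol/kg

CA = 0.867 mmol/kg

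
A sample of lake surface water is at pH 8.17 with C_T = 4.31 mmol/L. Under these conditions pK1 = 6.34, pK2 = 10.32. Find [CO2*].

α₀ = 1 / (1 + K1/[H⁺] + K1K2/[H⁺]²) = 1 / (1 + 10^+1.83 + 10^-0.32)
   = 1 / (1 + 67.608 + 0.47863) = 1/69.087 = 0.01447
[CO2*] = α₀ × DIC = 0.01447 × 4.31 = 0.0624 mmol/L

[CO2*] = 0.0624 mmol/L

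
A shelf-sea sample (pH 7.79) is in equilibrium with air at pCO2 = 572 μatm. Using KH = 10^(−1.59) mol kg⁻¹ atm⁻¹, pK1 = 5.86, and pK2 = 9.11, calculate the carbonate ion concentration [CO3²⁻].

[CO3²⁻] = 0.0599 mmol/kg

[CO2*] = KH · pCO2 = 10^(−1.59) × 572×10^-6 = 1.470×10^-5 mol/kg
α₀ = 1/(1 + K1/[H⁺] + K1K2/[H⁺]²) = 1/(1 + 10^+1.93 + 10^+0.61) = 0.01109
DIC = [CO2*]/α₀ = 1.470×10^-5 / 0.01109 = 1.326 mmol/kg
[CO3²⁻] = α₂·DIC; α₂ = 0.04517, so [CO3²⁻] = 0.04517 × 1.326 = 0.0599 mmol/kg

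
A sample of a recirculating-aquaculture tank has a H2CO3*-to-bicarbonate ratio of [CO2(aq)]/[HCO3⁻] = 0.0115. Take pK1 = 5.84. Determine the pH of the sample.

From K1 = [H⁺][HCO3⁻]/[CO2(aq)]:  pH = pK1 − log₁₀([CO2(aq)]/[HCO3⁻])
log₁₀(0.0115) = -1.939
pH = 5.84 − (-1.939) = 7.78

pH = 7.78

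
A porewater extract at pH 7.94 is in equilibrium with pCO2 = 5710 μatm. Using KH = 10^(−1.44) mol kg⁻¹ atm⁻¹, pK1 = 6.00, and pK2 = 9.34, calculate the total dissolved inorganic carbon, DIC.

DIC = 19.0 mmol/kg

[CO2*] = KH · pCO2 = 10^(−1.44) × 5710×10^-6 = 2.073×10^-4 mol/kg
α₀ = 1/(1 + K1/[H⁺] + K1K2/[H⁺]²) = 1/(1 + 10^+1.94 + 10^+0.54) = 0.01092
DIC = [CO2*]/α₀ = 2.073×10^-4 / 0.01092 = 19.0 mmol/kg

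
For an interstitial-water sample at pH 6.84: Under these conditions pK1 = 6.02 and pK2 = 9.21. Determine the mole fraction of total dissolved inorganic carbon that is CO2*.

α₀ = 0.131

α₀ = 1 / (1 + K1/[H⁺] + K1K2/[H⁺]²) = 1 / (1 + 10^+0.82 + 10^-1.55)
   = 1 / (1 + 6.6069 + 0.028184) = 1/7.6351 = 0.1310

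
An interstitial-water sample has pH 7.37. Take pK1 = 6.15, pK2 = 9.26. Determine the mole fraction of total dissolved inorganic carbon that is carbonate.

α₂ = 1 / (1 + [H⁺]/K2 + [H⁺]²/(K1K2)) = 1 / (1 + 10^+1.89 + 10^+0.67)
   = 1 / (1 + 77.625 + 4.6774) = 1/83.302 = 0.01200

α₂ = 0.0120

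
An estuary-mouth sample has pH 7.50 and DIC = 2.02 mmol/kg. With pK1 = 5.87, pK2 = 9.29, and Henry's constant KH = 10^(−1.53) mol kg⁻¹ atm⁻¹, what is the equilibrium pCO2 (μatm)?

pCO2 = 1540 μatm

α₀ = 1 / (1 + K1/[H⁺] + K1K2/[H⁺]²) = 1 / (1 + 10^+1.63 + 10^-0.16)
   = 1 / (1 + 42.658 + 0.69183) = 1/44.350 = 0.02255
[CO2*] = α₀ × DIC = 0.02255 × 2.02 = 0.04555 mmol/kg
pCO2 = [CO2*]/KH = 4.555×10^-5 / 2.951×10^-2 = 1540 μatm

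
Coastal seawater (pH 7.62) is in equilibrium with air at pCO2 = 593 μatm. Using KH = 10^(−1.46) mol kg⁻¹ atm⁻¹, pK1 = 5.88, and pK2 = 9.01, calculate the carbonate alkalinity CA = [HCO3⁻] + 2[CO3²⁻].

CA = 1.22 mmol/kg

[CO2*] = KH · pCO2 = 10^(−1.46) × 593×10^-6 = 2.056×10^-5 mol/kg
α₀ = 1/(1 + K1/[H⁺] + K1K2/[H⁺]²) = 1/(1 + 10^+1.74 + 10^+0.35) = 0.01718
DIC = [CO2*]/α₀ = 2.056×10^-5 / 0.01718 = 1.197 mmol/kg
CA = (α₁ + 2α₂)·DIC = (0.9443 + 2×0.03847) × 1.197 = 1.22 mmol/kg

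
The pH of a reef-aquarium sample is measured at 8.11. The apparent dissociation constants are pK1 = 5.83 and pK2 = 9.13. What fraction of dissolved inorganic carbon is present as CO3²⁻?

α₂ = 1 / (1 + [H⁺]/K2 + [H⁺]²/(K1K2)) = 1 / (1 + 10^+1.02 + 10^-1.26)
   = 1 / (1 + 10.471 + 0.054954) = 1/11.526 = 0.08676

α₂ = 0.0868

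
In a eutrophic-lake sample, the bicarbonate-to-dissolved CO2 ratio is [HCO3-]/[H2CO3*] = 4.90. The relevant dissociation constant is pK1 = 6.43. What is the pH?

pH = 7.12

From K1 = [H⁺][HCO3-]/[H2CO3*]:  pH = pK1 + log₁₀([HCO3-]/[H2CO3*])
log₁₀(4.90) = +0.690
pH = 6.43 + (+0.690) = 7.12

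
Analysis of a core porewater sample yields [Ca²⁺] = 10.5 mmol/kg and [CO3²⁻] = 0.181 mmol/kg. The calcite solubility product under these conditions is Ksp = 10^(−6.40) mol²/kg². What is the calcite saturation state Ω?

Ksp = 10^(−6.40) = 3.981×10^-7
Ω = [Ca²⁺][CO3²⁻]/Ksp = (10.5×10^-3)(0.181×10^-3) / 3.981×10^-7 = 4.77

Ω = 4.77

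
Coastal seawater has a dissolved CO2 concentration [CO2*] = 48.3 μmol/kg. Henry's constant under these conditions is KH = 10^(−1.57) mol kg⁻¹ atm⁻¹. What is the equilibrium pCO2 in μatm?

KH = 10^(−1.57) = 2.692×10^-2 mol kg⁻¹ atm⁻¹
pCO2 = [CO2*]/KH = 48.3×10^-6 / 2.692×10^-2 = 1.79×10^-3 atm = 1790 μatm

pCO2 = 1790 μatm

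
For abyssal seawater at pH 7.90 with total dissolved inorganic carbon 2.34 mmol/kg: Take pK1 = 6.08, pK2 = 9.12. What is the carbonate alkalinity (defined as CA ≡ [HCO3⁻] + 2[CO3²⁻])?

CA = 2.44 mmol/kg

CA = [HCO3⁻] + 2[CO3²⁻] = (α₁ + 2α₂)·DIC
At pH 7.90: [H⁺]/K1 = 10^-1.82 = 0.015136, K2/[H⁺] = 10^-1.22 = 0.060256
α₁ = 1/(1 + 0.015136 + 0.060256) = 1/1.0754 = 0.9299; α₂ = α₁·K2/[H⁺] = 0.05603
α₁ + 2α₂ = 1.0420
CA = 1.0420 × 2.34 = 2.44 mmol/kg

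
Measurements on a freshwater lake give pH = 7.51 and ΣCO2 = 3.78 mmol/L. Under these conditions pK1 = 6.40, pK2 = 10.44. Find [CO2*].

[CO2*] = 0.272 mmol/L

α₀ = 1 / (1 + K1/[H⁺] + K1K2/[H⁺]²) = 1 / (1 + 10^+1.11 + 10^-1.82)
   = 1 / (1 + 12.882 + 0.015136) = 1/13.898 = 0.07195
[CO2*] = α₀ × DIC = 0.07195 × 3.78 = 0.272 mmol/L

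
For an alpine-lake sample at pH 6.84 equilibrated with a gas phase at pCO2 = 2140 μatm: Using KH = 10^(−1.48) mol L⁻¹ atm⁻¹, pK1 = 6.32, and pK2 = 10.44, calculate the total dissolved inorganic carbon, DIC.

[CO2*] = KH · pCO2 = 10^(−1.48) × 2140×10^-6 = 7.086×10^-5 mol/L
α₀ = 1/(1 + K1/[H⁺] + K1K2/[H⁺]²) = 1/(1 + 10^+0.52 + 10^-3.08) = 0.2319
DIC = [CO2*]/α₀ = 7.086×10^-5 / 0.2319 = 0.306 mmol/L

DIC = 0.306 mmol/L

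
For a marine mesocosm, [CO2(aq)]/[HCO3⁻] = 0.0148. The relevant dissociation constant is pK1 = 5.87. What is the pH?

From K1 = [H⁺][HCO3⁻]/[CO2(aq)]:  pH = pK1 − log₁₀([CO2(aq)]/[HCO3⁻])
log₁₀(0.0148) = -1.830
pH = 5.87 − (-1.830) = 7.70

pH = 7.70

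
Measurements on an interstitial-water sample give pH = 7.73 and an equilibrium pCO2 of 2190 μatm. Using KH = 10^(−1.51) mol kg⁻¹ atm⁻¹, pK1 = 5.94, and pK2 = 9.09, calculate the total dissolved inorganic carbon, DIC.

DIC = 4.42 mmol/kg

[CO2*] = KH · pCO2 = 10^(−1.51) × 2190×10^-6 = 6.768×10^-5 mol/kg
α₀ = 1/(1 + K1/[H⁺] + K1K2/[H⁺]²) = 1/(1 + 10^+1.79 + 10^+0.43) = 0.01530
DIC = [CO2*]/α₀ = 6.768×10^-5 / 0.01530 = 4.42 mmol/kg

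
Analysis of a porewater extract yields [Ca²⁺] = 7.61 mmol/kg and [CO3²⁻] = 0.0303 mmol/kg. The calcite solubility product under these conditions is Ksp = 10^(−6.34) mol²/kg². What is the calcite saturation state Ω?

Ksp = 10^(−6.34) = 4.571×10^-7
Ω = [Ca²⁺][CO3²⁻]/Ksp = (7.61×10^-3)(0.0303×10^-3) / 4.571×10^-7 = 0.504

Ω = 0.504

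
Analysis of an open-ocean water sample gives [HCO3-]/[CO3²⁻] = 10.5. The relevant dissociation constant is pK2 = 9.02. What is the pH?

From K2 = [H⁺][CO3²⁻]/[HCO3-]:  pH = pK2 − log₁₀([HCO3-]/[CO3²⁻])
log₁₀(10.5) = +1.021
pH = 9.02 − (+1.021) = 8.00

pH = 8.00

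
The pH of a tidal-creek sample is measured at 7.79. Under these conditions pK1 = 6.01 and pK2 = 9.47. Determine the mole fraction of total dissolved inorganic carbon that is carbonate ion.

α₂ = 0.0201

α₂ = 1 / (1 + [H⁺]/K2 + [H⁺]²/(K1K2)) = 1 / (1 + 10^+1.68 + 10^-0.10)
   = 1 / (1 + 47.863 + 0.79433) = 1/49.657 = 0.02014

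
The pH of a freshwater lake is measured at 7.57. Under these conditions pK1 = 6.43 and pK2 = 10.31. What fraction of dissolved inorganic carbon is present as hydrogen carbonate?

α₁ = 1 / (1 + [H⁺]/K1 + K2/[H⁺]) = 1 / (1 + 10^-1.14 + 10^-2.74)
   = 1 / (1 + 0.072444 + 0.0018197) = 1/1.0743 = 0.9309

α₁ = 0.931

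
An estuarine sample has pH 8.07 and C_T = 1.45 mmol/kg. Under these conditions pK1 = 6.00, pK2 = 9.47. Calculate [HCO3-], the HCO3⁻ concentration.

α₁ = 1 / (1 + [H⁺]/K1 + K2/[H⁺]) = 1 / (1 + 10^-2.07 + 10^-1.40)
   = 1 / (1 + 0.0085114 + 0.039811) = 1/1.0483 = 0.9539
[HCO3⁻] = α₁ × DIC = 0.9539 × 1.45 = 1.38 mmol/kg

[HCO3⁻] = 1.38 mmol/kg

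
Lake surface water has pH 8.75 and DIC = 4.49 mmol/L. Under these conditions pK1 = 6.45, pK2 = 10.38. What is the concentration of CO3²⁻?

[CO3²⁻] = 0.102 mmol/L

α₂ = 1 / (1 + [H⁺]/K2 + [H⁺]²/(K1K2)) = 1 / (1 + 10^+1.63 + 10^-0.67)
   = 1 / (1 + 42.658 + 0.21380) = 1/43.872 = 0.02279
[CO3²⁻] = α₂ × DIC = 0.02279 × 4.49 = 0.102 mmol/L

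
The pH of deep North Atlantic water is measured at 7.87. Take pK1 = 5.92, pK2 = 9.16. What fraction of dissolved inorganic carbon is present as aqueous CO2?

α₀ = 1 / (1 + K1/[H⁺] + K1K2/[H⁺]²) = 1 / (1 + 10^+1.95 + 10^+0.66)
   = 1 / (1 + 89.125 + 4.5709) = 1/94.696 = 0.01056

α₀ = 0.0106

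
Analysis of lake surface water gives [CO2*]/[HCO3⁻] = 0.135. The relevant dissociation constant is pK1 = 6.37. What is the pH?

pH = 7.24

From K1 = [H⁺][HCO3⁻]/[CO2*]:  pH = pK1 − log₁₀([CO2*]/[HCO3⁻])
log₁₀(0.135) = -0.870
pH = 6.37 − (-0.870) = 7.24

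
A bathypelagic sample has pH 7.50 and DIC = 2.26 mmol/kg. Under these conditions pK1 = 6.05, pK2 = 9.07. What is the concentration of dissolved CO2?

[CO2*] = 0.0755 mmol/kg

α₀ = 1 / (1 + K1/[H⁺] + K1K2/[H⁺]²) = 1 / (1 + 10^+1.45 + 10^-0.12)
   = 1 / (1 + 28.184 + 0.75858) = 1/29.942 = 0.03340
[CO2*] = α₀ × DIC = 0.03340 × 2.26 = 0.0755 mmol/kg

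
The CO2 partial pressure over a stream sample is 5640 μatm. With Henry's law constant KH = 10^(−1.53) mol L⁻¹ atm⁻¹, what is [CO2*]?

[CO2*] = 166 μmol/L

KH = 10^(−1.53) = 2.951×10^-2 mol L⁻¹ atm⁻¹
[CO2*] = KH · pCO2 = 2.951×10^-2 × 5640×10^-6 atm = 1.66×10^-4 mol/L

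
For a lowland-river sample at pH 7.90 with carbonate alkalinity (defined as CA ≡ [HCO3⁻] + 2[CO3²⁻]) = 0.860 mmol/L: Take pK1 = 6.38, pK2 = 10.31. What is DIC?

CA = [HCO3⁻] + 2[CO3²⁻] = (α₁ + 2α₂)·DIC
At pH 7.90: [H⁺]/K1 = 10^-1.52 = 0.030200, K2/[H⁺] = 10^-2.41 = 0.0038905
α₁ = 1/(1 + 0.030200 + 0.0038905) = 1/1.0341 = 0.9670; α₂ = α₁·K2/[H⁺] = 0.003762
α₁ + 2α₂ = 0.9746
DIC = CA / (α₁ + 2α₂) = 0.860 / 0.9746 = 0.882 mmol/L

DIC = 0.882 mmol/L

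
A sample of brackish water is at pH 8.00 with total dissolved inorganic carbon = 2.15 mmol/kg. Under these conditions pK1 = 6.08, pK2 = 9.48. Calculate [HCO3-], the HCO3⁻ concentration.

α₁ = 1 / (1 + [H⁺]/K1 + K2/[H⁺]) = 1 / (1 + 10^-1.92 + 10^-1.48)
   = 1 / (1 + 0.012023 + 0.033113) = 1/1.0451 = 0.9568
[HCO3⁻] = α₁ × DIC = 0.9568 × 2.15 = 2.06 mmol/kg

[HCO3⁻] = 2.06 mmol/kg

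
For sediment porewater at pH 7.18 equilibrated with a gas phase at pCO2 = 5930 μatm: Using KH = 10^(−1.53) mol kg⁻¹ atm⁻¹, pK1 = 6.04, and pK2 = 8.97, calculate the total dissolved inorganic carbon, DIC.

DIC = 2.63 mmol/kg

[CO2*] = KH · pCO2 = 10^(−1.53) × 5930×10^-6 = 1.750×10^-4 mol/kg
α₀ = 1/(1 + K1/[H⁺] + K1K2/[H⁺]²) = 1/(1 + 10^+1.14 + 10^-0.65) = 0.06654
DIC = [CO2*]/α₀ = 1.750×10^-4 / 0.06654 = 2.63 mmol/kg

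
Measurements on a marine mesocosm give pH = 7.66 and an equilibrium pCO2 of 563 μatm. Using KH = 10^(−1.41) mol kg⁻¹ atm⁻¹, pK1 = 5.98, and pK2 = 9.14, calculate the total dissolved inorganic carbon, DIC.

[CO2*] = KH · pCO2 = 10^(−1.41) × 563×10^-6 = 2.190×10^-5 mol/kg
α₀ = 1/(1 + K1/[H⁺] + K1K2/[H⁺]²) = 1/(1 + 10^+1.68 + 10^+0.20) = 0.01982
DIC = [CO2*]/α₀ = 2.190×10^-5 / 0.01982 = 1.10 mmol/kg

DIC = 1.10 mmol/kg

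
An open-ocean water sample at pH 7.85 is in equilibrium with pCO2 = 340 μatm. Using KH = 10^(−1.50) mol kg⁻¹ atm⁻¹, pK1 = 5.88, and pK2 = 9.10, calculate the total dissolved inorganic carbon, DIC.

[CO2*] = KH · pCO2 = 10^(−1.50) × 340×10^-6 = 1.075×10^-5 mol/kg
α₀ = 1/(1 + K1/[H⁺] + K1K2/[H⁺]²) = 1/(1 + 10^+1.97 + 10^+0.72) = 0.01004
DIC = [CO2*]/α₀ = 1.075×10^-5 / 0.01004 = 1.07 mmol/kg

DIC = 1.07 mmol/kg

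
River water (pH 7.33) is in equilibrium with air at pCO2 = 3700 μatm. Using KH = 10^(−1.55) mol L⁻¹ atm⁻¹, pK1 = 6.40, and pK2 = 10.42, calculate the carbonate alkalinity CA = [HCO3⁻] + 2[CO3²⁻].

[CO2*] = KH · pCO2 = 10^(−1.55) × 3700×10^-6 = 1.043×10^-4 mol/L
α₀ = 1/(1 + K1/[H⁺] + K1K2/[H⁺]²) = 1/(1 + 10^+0.93 + 10^-2.16) = 0.1051
DIC = [CO2*]/α₀ = 1.043×10^-4 / 0.1051 = 0.9926 mmol/L
CA = (α₁ + 2α₂)·DIC = (0.8942 + 2×0.0007268) × 0.9926 = 0.889 mmol/L

CA = 0.889 mmol/L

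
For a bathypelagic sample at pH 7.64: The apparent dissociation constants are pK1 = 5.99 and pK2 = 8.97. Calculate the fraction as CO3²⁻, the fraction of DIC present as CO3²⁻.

α₂ = 0.0437

α₂ = 1 / (1 + [H⁺]/K2 + [H⁺]²/(K1K2)) = 1 / (1 + 10^+1.33 + 10^-0.32)
   = 1 / (1 + 21.380 + 0.47863) = 1/22.858 = 0.04375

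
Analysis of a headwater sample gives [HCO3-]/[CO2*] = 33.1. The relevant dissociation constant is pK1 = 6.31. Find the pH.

pH = 7.83

From K1 = [H⁺][HCO3-]/[CO2*]:  pH = pK1 + log₁₀([HCO3-]/[CO2*])
log₁₀(33.1) = +1.520
pH = 6.31 + (+1.520) = 7.83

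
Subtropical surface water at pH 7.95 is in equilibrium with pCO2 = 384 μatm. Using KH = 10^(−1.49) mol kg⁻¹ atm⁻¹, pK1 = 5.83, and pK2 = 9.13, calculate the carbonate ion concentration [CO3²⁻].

[CO3²⁻] = 0.108 mmol/kg

[CO2*] = KH · pCO2 = 10^(−1.49) × 384×10^-6 = 1.243×10^-5 mol/kg
α₀ = 1/(1 + K1/[H⁺] + K1K2/[H⁺]²) = 1/(1 + 10^+2.12 + 10^+0.94) = 0.007065
DIC = [CO2*]/α₀ = 1.243×10^-5 / 0.007065 = 1.759 mmol/kg
[CO3²⁻] = α₂·DIC; α₂ = 0.06154, so [CO3²⁻] = 0.06154 × 1.759 = 0.108 mmol/kg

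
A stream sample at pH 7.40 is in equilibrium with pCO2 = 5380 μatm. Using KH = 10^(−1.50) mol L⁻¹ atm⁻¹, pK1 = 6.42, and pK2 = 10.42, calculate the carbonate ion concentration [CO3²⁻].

[CO3²⁻] = 1.55 μmol/L

[CO2*] = KH · pCO2 = 10^(−1.50) × 5380×10^-6 = 1.701×10^-4 mol/L
α₀ = 1/(1 + K1/[H⁺] + K1K2/[H⁺]²) = 1/(1 + 10^+0.98 + 10^-2.04) = 0.09471
DIC = [CO2*]/α₀ = 1.701×10^-4 / 0.09471 = 1.796 mmol/L
[CO3²⁻] = α₂·DIC; α₂ = 0.0008637, so [CO3²⁻] = 0.0008637 × 1.796 = 0.00155 mmol/L = 1.55 μmol/L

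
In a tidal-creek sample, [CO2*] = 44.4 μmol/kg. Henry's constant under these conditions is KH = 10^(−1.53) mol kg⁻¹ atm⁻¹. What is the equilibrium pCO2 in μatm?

KH = 10^(−1.53) = 2.951×10^-2 mol kg⁻¹ atm⁻¹
pCO2 = [CO2*]/KH = 44.4×10^-6 / 2.951×10^-2 = 1.50×10^-3 atm = 1500 μatm

pCO2 = 1500 μatm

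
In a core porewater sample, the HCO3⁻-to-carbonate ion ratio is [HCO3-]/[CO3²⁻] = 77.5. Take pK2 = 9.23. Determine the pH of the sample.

pH = 7.34

From K2 = [H⁺][CO3²⁻]/[HCO3-]:  pH = pK2 − log₁₀([HCO3-]/[CO3²⁻])
log₁₀(77.5) = +1.889
pH = 9.23 − (+1.889) = 7.34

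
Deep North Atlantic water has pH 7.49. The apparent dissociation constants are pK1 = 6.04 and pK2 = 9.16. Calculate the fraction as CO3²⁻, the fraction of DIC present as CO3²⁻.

α₂ = 1 / (1 + [H⁺]/K2 + [H⁺]²/(K1K2)) = 1 / (1 + 10^+1.67 + 10^+0.22)
   = 1 / (1 + 46.774 + 1.6596) = 1/49.433 = 0.02023

α₂ = 0.0202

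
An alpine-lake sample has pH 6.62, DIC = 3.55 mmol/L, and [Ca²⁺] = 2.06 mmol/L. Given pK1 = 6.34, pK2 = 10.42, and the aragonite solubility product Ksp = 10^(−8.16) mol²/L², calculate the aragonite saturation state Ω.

Ω = 0.110

α₂ = 1 / (1 + [H⁺]/K2 + [H⁺]²/(K1K2)) = 1 / (1 + 10^+3.80 + 10^+3.52)
   = 1 / (1 + 6309.6 + 3311.3) = 1/9621.9 = 0.0001039
[CO3²⁻] = α₂ × DIC = 0.0001039 × 3.55 = 0.0003690 mmol/L = 0.3690 μmol/L
Ksp = 10^(−8.16) = 6.918×10^-9
Ω = [Ca²⁺][CO3²⁻]/Ksp = (2.06×10^-3)(3.690×10^-7) / 6.918×10^-9 = 0.110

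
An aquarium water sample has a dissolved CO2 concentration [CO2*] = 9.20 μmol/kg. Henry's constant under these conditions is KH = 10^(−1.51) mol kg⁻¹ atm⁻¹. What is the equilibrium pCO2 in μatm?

pCO2 = 298 μatm

KH = 10^(−1.51) = 3.090×10^-2 mol kg⁻¹ atm⁻¹
pCO2 = [CO2*]/KH = 9.20×10^-6 / 3.090×10^-2 = 2.98×10^-4 atm = 298 μatm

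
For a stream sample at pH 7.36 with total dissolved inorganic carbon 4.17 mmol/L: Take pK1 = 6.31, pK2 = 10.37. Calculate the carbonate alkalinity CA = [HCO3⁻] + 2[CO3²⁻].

CA = 3.83 mmol/L

CA = [HCO3⁻] + 2[CO3²⁻] = (α₁ + 2α₂)·DIC
At pH 7.36: [H⁺]/K1 = 10^-1.05 = 0.089125, K2/[H⁺] = 10^-3.01 = 0.00097724
α₁ = 1/(1 + 0.089125 + 0.00097724) = 1/1.0901 = 0.9173; α₂ = α₁·K2/[H⁺] = 0.0008965
α₁ + 2α₂ = 0.9191
CA = 0.9191 × 4.17 = 3.83 mmol/L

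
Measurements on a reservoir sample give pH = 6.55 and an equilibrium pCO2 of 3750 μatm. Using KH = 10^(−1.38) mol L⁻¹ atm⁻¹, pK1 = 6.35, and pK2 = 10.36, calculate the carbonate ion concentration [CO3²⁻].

[CO2*] = KH · pCO2 = 10^(−1.38) × 3750×10^-6 = 1.563×10^-4 mol/L
α₀ = 1/(1 + K1/[H⁺] + K1K2/[H⁺]²) = 1/(1 + 10^+0.20 + 10^-3.61) = 0.3868
DIC = [CO2*]/α₀ = 1.563×10^-4 / 0.3868 = 0.4041 mmol/L
[CO3²⁻] = α₂·DIC; α₂ = 9.495×10^-5, so [CO3²⁻] = 9.495×10^-5 × 0.4041 = 3.84×10^-5 mmol/L = 0.0384 μmol/L

[CO3²⁻] = 0.0384 μmol/L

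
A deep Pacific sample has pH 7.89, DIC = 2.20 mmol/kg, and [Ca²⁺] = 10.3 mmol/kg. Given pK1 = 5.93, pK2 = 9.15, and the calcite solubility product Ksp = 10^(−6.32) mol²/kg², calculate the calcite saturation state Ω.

α₂ = 1 / (1 + [H⁺]/K2 + [H⁺]²/(K1K2)) = 1 / (1 + 10^+1.26 + 10^-0.70)
   = 1 / (1 + 18.197 + 0.19953) = 1/19.397 = 0.05156
[CO3²⁻] = α₂ × DIC = 0.05156 × 2.20 = 0.1134 mmol/kg
Ksp = 10^(−6.32) = 4.786×10^-7
Ω = [Ca²⁺][CO3²⁻]/Ksp = (10.3×10^-3)(1.134×10^-4) / 4.786×10^-7 = 2.44

Ω = 2.44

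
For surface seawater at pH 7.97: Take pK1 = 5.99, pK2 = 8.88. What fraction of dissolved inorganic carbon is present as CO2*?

α₀ = 1 / (1 + K1/[H⁺] + K1K2/[H⁺]²) = 1 / (1 + 10^+1.98 + 10^+1.07)
   = 1 / (1 + 95.499 + 11.749) = 1/108.25 = 0.009238

α₀ = 0.00924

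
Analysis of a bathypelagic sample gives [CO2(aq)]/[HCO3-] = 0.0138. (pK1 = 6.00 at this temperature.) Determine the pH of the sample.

pH = 7.86

From K1 = [H⁺][HCO3-]/[CO2(aq)]:  pH = pK1 − log₁₀([CO2(aq)]/[HCO3-])
log₁₀(0.0138) = -1.860
pH = 6.00 − (-1.860) = 7.86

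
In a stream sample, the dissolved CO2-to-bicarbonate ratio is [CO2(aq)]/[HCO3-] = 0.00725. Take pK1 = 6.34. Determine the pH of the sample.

From K1 = [H⁺][HCO3-]/[CO2(aq)]:  pH = pK1 − log₁₀([CO2(aq)]/[HCO3-])
log₁₀(0.00725) = -2.140
pH = 6.34 − (-2.140) = 8.48

pH = 8.48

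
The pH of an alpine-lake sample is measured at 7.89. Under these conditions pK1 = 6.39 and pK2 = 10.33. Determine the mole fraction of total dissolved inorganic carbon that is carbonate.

α₂ = 0.00351

α₂ = 1 / (1 + [H⁺]/K2 + [H⁺]²/(K1K2)) = 1 / (1 + 10^+2.44 + 10^+0.94)
   = 1 / (1 + 275.42 + 8.7096) = 1/285.13 = 0.003507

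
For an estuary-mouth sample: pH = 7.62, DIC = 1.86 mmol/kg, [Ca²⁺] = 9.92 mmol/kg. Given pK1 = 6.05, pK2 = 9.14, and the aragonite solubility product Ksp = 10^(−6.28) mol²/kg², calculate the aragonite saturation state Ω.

α₂ = 1 / (1 + [H⁺]/K2 + [H⁺]²/(K1K2)) = 1 / (1 + 10^+1.52 + 10^-0.05)
   = 1 / (1 + 33.113 + 0.89125) = 1/35.004 = 0.02857
[CO3²⁻] = α₂ × DIC = 0.02857 × 1.86 = 0.05314 mmol/kg
Ksp = 10^(−6.28) = 5.248×10^-7
Ω = [Ca²⁺][CO3²⁻]/Ksp = (9.92×10^-3)(5.314×10^-5) / 5.248×10^-7 = 1.00

Ω = 1.00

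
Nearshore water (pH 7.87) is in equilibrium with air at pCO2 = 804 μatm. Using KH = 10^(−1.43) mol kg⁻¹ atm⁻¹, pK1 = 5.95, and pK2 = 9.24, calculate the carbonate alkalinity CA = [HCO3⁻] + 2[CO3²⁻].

[CO2*] = KH · pCO2 = 10^(−1.43) × 804×10^-6 = 2.987×10^-5 mol/kg
α₀ = 1/(1 + K1/[H⁺] + K1K2/[H⁺]²) = 1/(1 + 10^+1.92 + 10^+0.55) = 0.01140
DIC = [CO2*]/α₀ = 2.987×10^-5 / 0.01140 = 2.620 mmol/kg
CA = (α₁ + 2α₂)·DIC = (0.9482 + 2×0.04045) × 2.620 = 2.70 mmol/kg

CA = 2.70 mmol/kg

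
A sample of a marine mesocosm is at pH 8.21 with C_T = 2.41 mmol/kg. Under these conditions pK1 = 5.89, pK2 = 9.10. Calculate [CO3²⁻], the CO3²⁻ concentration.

α₂ = 1 / (1 + [H⁺]/K2 + [H⁺]²/(K1K2)) = 1 / (1 + 10^+0.89 + 10^-1.43)
   = 1 / (1 + 7.7625 + 0.037154) = 1/8.7996 = 0.1136
[CO3²⁻] = α₂ × DIC = 0.1136 × 2.41 = 0.274 mmol/kg

[CO3²⁻] = 0.274 mmol/kg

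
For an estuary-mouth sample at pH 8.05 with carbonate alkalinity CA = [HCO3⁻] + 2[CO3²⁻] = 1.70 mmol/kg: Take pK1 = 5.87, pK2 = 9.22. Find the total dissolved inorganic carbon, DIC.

DIC = 1.61 mmol/kg

CA = [HCO3⁻] + 2[CO3²⁻] = (α₁ + 2α₂)·DIC
At pH 8.05: [H⁺]/K1 = 10^-2.18 = 0.0066069, K2/[H⁺] = 10^-1.17 = 0.067608
α₁ = 1/(1 + 0.0066069 + 0.067608) = 1/1.0742 = 0.9309; α₂ = α₁·K2/[H⁺] = 0.06294
α₁ + 2α₂ = 1.0568
DIC = CA / (α₁ + 2α₂) = 1.70 / 1.0568 = 1.61 mmol/kg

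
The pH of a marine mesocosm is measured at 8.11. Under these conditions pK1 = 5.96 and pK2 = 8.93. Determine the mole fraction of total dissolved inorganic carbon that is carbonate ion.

α₂ = 1 / (1 + [H⁺]/K2 + [H⁺]²/(K1K2)) = 1 / (1 + 10^+0.82 + 10^-1.33)
   = 1 / (1 + 6.6069 + 0.046774) = 1/7.6537 = 0.1307

α₂ = 0.131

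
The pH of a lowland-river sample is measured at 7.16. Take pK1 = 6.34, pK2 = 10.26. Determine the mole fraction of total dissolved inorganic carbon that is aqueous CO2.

α₀ = 1 / (1 + K1/[H⁺] + K1K2/[H⁺]²) = 1 / (1 + 10^+0.82 + 10^-2.28)
   = 1 / (1 + 6.6069 + 0.0052481) = 1/7.6122 = 0.1314

α₀ = 0.131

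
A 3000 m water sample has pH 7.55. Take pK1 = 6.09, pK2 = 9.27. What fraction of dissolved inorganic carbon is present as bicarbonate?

α₁ = 0.949

α₁ = 1 / (1 + [H⁺]/K1 + K2/[H⁺]) = 1 / (1 + 10^-1.46 + 10^-1.72)
   = 1 / (1 + 0.034674 + 0.019055) = 1/1.0537 = 0.9490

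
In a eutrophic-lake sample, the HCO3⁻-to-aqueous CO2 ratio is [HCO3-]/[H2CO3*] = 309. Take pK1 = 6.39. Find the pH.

pH = 8.88

From K1 = [H⁺][HCO3-]/[H2CO3*]:  pH = pK1 + log₁₀([HCO3-]/[H2CO3*])
log₁₀(309) = +2.490
pH = 6.39 + (+2.490) = 8.88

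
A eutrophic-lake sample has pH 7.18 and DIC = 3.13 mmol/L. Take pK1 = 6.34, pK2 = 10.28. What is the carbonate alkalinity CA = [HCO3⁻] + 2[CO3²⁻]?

CA = 2.74 mmol/L

CA = [HCO3⁻] + 2[CO3²⁻] = (α₁ + 2α₂)·DIC
At pH 7.18: [H⁺]/K1 = 10^-0.84 = 0.14454, K2/[H⁺] = 10^-3.10 = 0.00079433
α₁ = 1/(1 + 0.14454 + 0.00079433) = 1/1.1453 = 0.8731; α₂ = α₁·K2/[H⁺] = 0.0006935
α₁ + 2α₂ = 0.8745
CA = 0.8745 × 3.13 = 2.74 mmol/L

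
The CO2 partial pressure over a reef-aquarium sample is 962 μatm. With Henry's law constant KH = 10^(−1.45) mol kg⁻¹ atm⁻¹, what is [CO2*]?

[CO2*] = 34.1 μmol/kg

KH = 10^(−1.45) = 3.548×10^-2 mol kg⁻¹ atm⁻¹
[CO2*] = KH · pCO2 = 3.548×10^-2 × 962×10^-6 atm = 3.41×10^-5 mol/kg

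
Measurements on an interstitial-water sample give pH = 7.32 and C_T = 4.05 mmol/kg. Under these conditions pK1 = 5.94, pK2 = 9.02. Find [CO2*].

[CO2*] = 0.159 mmol/kg

α₀ = 1 / (1 + K1/[H⁺] + K1K2/[H⁺]²) = 1 / (1 + 10^+1.38 + 10^-0.32)
   = 1 / (1 + 23.988 + 0.47863) = 1/25.467 = 0.03927
[CO2*] = α₀ × DIC = 0.03927 × 4.05 = 0.159 mmol/kg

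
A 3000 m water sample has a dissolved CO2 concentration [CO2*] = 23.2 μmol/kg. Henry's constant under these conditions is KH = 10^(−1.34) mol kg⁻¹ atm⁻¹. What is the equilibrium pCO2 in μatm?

pCO2 = 508 μatm

KH = 10^(−1.34) = 4.571×10^-2 mol kg⁻¹ atm⁻¹
pCO2 = [CO2*]/KH = 23.2×10^-6 / 4.571×10^-2 = 5.08×10^-4 atm = 508 μatm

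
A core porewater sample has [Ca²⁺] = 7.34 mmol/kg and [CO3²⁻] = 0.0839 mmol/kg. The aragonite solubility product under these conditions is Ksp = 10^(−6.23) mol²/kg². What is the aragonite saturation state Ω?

Ksp = 10^(−6.23) = 5.888×10^-7
Ω = [Ca²⁺][CO3²⁻]/Ksp = (7.34×10^-3)(0.0839×10^-3) / 5.888×10^-7 = 1.05

Ω = 1.05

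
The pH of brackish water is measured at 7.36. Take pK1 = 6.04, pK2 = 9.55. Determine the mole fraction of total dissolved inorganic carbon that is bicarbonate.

α₁ = 1 / (1 + [H⁺]/K1 + K2/[H⁺]) = 1 / (1 + 10^-1.32 + 10^-2.19)
   = 1 / (1 + 0.047863 + 0.0064565) = 1/1.0543 = 0.9485

α₁ = 0.948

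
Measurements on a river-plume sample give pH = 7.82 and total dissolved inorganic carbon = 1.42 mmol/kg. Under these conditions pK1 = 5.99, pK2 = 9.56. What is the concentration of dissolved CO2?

α₀ = 1 / (1 + K1/[H⁺] + K1K2/[H⁺]²) = 1 / (1 + 10^+1.83 + 10^+0.09)
   = 1 / (1 + 67.608 + 1.2303) = 1/69.839 = 0.01432
[CO2*] = α₀ × DIC = 0.01432 × 1.42 = 0.0203 mmol/kg

[CO2*] = 0.0203 mmol/kg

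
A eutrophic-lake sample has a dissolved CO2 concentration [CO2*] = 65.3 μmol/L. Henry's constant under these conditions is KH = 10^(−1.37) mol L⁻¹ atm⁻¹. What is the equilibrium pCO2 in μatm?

KH = 10^(−1.37) = 4.266×10^-2 mol L⁻¹ atm⁻¹
pCO2 = [CO2*]/KH = 65.3×10^-6 / 4.266×10^-2 = 1.53×10^-3 atm = 1530 μatm

pCO2 = 1530 μatm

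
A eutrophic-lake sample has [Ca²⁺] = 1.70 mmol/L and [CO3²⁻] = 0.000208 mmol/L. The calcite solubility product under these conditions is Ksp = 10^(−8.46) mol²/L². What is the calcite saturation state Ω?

Ksp = 10^(−8.46) = 3.467×10^-9
Ω = [Ca²⁺][CO3²⁻]/Ksp = (1.70×10^-3)(0.000208×10^-3) / 3.467×10^-9 = 0.102

Ω = 0.102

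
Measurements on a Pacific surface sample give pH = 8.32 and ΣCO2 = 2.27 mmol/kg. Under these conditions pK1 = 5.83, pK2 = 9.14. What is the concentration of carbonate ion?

[CO3²⁻] = 0.298 mmol/kg

α₂ = 1 / (1 + [H⁺]/K2 + [H⁺]²/(K1K2)) = 1 / (1 + 10^+0.82 + 10^-1.67)
   = 1 / (1 + 6.6069 + 0.021380) = 1/7.6283 = 0.1311
[CO3²⁻] = α₂ × DIC = 0.1311 × 2.27 = 0.298 mmol/kg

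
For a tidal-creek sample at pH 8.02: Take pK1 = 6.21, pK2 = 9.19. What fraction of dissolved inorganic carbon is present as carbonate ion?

α₂ = 1 / (1 + [H⁺]/K2 + [H⁺]²/(K1K2)) = 1 / (1 + 10^+1.17 + 10^-0.64)
   = 1 / (1 + 14.791 + 0.22909) = 1/16.020 = 0.06242

α₂ = 0.0624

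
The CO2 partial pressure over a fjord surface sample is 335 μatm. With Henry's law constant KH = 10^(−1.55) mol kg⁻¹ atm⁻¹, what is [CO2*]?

[CO2*] = 9.44 μmol/kg

KH = 10^(−1.55) = 2.818×10^-2 mol kg⁻¹ atm⁻¹
[CO2*] = KH · pCO2 = 2.818×10^-2 × 335×10^-6 atm = 9.44×10^-6 mol/kg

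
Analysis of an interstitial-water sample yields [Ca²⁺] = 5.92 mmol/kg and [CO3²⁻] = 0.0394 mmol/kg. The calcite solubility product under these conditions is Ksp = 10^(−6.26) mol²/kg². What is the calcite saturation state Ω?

Ω = 0.424

Ksp = 10^(−6.26) = 5.495×10^-7
Ω = [Ca²⁺][CO3²⁻]/Ksp = (5.92×10^-3)(0.0394×10^-3) / 5.495×10^-7 = 0.424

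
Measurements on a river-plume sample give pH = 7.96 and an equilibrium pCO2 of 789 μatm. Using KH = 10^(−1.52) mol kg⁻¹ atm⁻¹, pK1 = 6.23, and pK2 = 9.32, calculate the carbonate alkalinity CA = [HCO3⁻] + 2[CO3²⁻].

[CO2*] = KH · pCO2 = 10^(−1.52) × 789×10^-6 = 2.383×10^-5 mol/kg
α₀ = 1/(1 + K1/[H⁺] + K1K2/[H⁺]²) = 1/(1 + 10^+1.73 + 10^+0.37) = 0.01753
DIC = [CO2*]/α₀ = 2.383×10^-5 / 0.01753 = 1.359 mmol/kg
CA = (α₁ + 2α₂)·DIC = (0.9414 + 2×0.04109) × 1.359 = 1.39 mmol/kg

CA = 1.39 mmol/kg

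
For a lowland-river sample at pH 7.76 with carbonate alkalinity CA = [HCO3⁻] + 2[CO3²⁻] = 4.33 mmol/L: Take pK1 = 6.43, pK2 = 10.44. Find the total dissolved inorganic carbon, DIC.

DIC = 4.52 mmol/L

CA = [HCO3⁻] + 2[CO3²⁻] = (α₁ + 2α₂)·DIC
At pH 7.76: [H⁺]/K1 = 10^-1.33 = 0.046774, K2/[H⁺] = 10^-2.68 = 0.0020893
α₁ = 1/(1 + 0.046774 + 0.0020893) = 1/1.0489 = 0.9534; α₂ = α₁·K2/[H⁺] = 0.001992
α₁ + 2α₂ = 0.9574
DIC = CA / (α₁ + 2α₂) = 4.33 / 0.9574 = 4.52 mmol/L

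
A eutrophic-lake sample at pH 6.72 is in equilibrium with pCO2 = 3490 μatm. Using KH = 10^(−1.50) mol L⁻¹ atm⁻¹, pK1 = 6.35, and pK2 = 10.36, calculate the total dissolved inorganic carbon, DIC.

DIC = 0.369 mmol/L

[CO2*] = KH · pCO2 = 10^(−1.50) × 3490×10^-6 = 1.104×10^-4 mol/L
α₀ = 1/(1 + K1/[H⁺] + K1K2/[H⁺]²) = 1/(1 + 10^+0.37 + 10^-3.27) = 0.2990
DIC = [CO2*]/α₀ = 1.104×10^-4 / 0.2990 = 0.369 mmol/L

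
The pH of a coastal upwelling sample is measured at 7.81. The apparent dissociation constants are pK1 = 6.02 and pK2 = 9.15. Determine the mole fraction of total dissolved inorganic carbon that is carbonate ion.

α₂ = 0.0430

α₂ = 1 / (1 + [H⁺]/K2 + [H⁺]²/(K1K2)) = 1 / (1 + 10^+1.34 + 10^-0.45)
   = 1 / (1 + 21.878 + 0.35481) = 1/23.232 = 0.04304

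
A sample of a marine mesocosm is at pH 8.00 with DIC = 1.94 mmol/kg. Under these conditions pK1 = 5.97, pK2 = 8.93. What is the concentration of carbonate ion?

α₂ = 1 / (1 + [H⁺]/K2 + [H⁺]²/(K1K2)) = 1 / (1 + 10^+0.93 + 10^-1.10)
   = 1 / (1 + 8.5114 + 0.079433) = 1/9.5908 = 0.1043
[CO3²⁻] = α₂ × DIC = 0.1043 × 1.94 = 0.202 mmol/kg

[CO3²⁻] = 0.202 mmol/kg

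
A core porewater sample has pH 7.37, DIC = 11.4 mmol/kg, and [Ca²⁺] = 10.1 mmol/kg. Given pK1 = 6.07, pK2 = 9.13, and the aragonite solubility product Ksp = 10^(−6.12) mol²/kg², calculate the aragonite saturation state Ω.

α₂ = 1 / (1 + [H⁺]/K2 + [H⁺]²/(K1K2)) = 1 / (1 + 10^+1.76 + 10^+0.46)
   = 1 / (1 + 57.544 + 2.8840) = 1/61.428 = 0.01628
[CO3²⁻] = α₂ × DIC = 0.01628 × 11.4 = 0.1856 mmol/kg
Ksp = 10^(−6.12) = 7.586×10^-7
Ω = [Ca²⁺][CO3²⁻]/Ksp = (10.1×10^-3)(1.856×10^-4) / 7.586×10^-7 = 2.47

Ω = 2.47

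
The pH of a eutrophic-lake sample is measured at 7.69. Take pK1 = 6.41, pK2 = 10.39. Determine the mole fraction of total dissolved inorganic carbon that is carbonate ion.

α₂ = 1 / (1 + [H⁺]/K2 + [H⁺]²/(K1K2)) = 1 / (1 + 10^+2.70 + 10^+1.42)
   = 1 / (1 + 501.19 + 26.303) = 1/528.49 = 0.001892

α₂ = 0.00189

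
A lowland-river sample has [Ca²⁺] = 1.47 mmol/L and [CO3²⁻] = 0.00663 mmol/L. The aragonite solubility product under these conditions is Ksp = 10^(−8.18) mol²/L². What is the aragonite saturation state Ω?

Ksp = 10^(−8.18) = 6.607×10^-9
Ω = [Ca²⁺][CO3²⁻]/Ksp = (1.47×10^-3)(0.00663×10^-3) / 6.607×10^-9 = 1.48

Ω = 1.48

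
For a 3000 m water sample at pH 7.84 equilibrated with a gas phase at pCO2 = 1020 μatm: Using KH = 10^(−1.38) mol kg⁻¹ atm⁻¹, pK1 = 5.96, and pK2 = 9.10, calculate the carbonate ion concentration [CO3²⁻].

[CO3²⁻] = 0.177 mmol/kg

[CO2*] = KH · pCO2 = 10^(−1.38) × 1020×10^-6 = 4.252×10^-5 mol/kg
α₀ = 1/(1 + K1/[H⁺] + K1K2/[H⁺]²) = 1/(1 + 10^+1.88 + 10^+0.62) = 0.01234
DIC = [CO2*]/α₀ = 4.252×10^-5 / 0.01234 = 3.445 mmol/kg
[CO3²⁻] = α₂·DIC; α₂ = 0.05145, so [CO3²⁻] = 0.05145 × 3.445 = 0.177 mmol/kg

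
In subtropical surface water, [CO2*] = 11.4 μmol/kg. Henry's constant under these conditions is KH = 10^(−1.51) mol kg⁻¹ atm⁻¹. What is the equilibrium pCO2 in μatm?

KH = 10^(−1.51) = 3.090×10^-2 mol kg⁻¹ atm⁻¹
pCO2 = [CO2*]/KH = 11.4×10^-6 / 3.090×10^-2 = 3.69×10^-4 atm = 369 μatm

pCO2 = 369 μatm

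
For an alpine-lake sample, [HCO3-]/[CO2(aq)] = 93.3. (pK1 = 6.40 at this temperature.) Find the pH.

pH = 8.37

From K1 = [H⁺][HCO3-]/[CO2(aq)]:  pH = pK1 + log₁₀([HCO3-]/[CO2(aq)])
log₁₀(93.3) = +1.970
pH = 6.40 + (+1.970) = 8.37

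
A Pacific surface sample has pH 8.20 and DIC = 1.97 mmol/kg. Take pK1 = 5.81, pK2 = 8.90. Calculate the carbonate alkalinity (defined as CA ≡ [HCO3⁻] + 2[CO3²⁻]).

CA = [HCO3⁻] + 2[CO3²⁻] = (α₁ + 2α₂)·DIC
At pH 8.20: [H⁺]/K1 = 10^-2.39 = 0.0040738, K2/[H⁺] = 10^-0.70 = 0.19953
α₁ = 1/(1 + 0.0040738 + 0.19953) = 1/1.2036 = 0.8308; α₂ = α₁·K2/[H⁺] = 0.1658
α₁ + 2α₂ = 1.1624
CA = 1.1624 × 1.97 = 2.29 mmol/kg

CA = 2.29 mmol/kg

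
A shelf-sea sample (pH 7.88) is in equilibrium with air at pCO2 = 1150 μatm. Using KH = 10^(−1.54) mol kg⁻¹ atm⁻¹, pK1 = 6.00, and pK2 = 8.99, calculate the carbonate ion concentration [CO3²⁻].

[CO2*] = KH · pCO2 = 10^(−1.54) × 1150×10^-6 = 3.317×10^-5 mol/kg
α₀ = 1/(1 + K1/[H⁺] + K1K2/[H⁺]²) = 1/(1 + 10^+1.88 + 10^+0.77) = 0.01209
DIC = [CO2*]/α₀ = 3.317×10^-5 / 0.01209 = 2.744 mmol/kg
[CO3²⁻] = α₂·DIC; α₂ = 0.07116, so [CO3²⁻] = 0.07116 × 2.744 = 0.195 mmol/kg

[CO3²⁻] = 0.195 mmol/kg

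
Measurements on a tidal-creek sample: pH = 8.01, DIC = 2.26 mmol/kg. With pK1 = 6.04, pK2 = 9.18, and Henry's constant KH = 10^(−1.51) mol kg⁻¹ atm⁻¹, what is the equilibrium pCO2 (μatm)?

pCO2 = 727 μatm

α₀ = 1 / (1 + K1/[H⁺] + K1K2/[H⁺]²) = 1 / (1 + 10^+1.97 + 10^+0.80)
   = 1 / (1 + 93.325 + 6.3096) = 1/100.64 = 0.009937
[CO2*] = α₀ × DIC = 0.009937 × 2.26 = 0.02246 mmol/kg
pCO2 = [CO2*]/KH = 2.246×10^-5 / 3.090×10^-2 = 727 μatm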